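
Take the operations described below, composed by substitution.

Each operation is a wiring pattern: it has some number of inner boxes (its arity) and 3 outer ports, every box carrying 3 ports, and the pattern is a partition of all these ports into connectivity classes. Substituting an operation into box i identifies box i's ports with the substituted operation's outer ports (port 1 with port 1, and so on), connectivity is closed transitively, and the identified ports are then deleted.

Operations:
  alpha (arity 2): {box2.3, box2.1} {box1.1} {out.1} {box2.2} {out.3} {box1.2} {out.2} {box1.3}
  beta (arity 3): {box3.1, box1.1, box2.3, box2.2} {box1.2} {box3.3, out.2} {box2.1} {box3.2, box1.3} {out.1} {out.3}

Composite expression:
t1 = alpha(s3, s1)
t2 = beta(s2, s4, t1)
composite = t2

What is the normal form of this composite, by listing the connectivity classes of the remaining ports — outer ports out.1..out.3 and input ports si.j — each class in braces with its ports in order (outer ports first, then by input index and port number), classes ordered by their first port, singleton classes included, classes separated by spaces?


{out.1} {out.2} {out.3} {s1.1, s1.3} {s1.2} {s2.1, s4.2, s4.3} {s2.2} {s2.3} {s3.1} {s3.2} {s3.3} {s4.1}

Connectivity passes through glued beta-boundaries; trace each wire chain.
through alpha, on inputs (s3, s1): {out.1} {out.2} {out.3} {s1.1, s1.3} {s1.2} {s3.1} {s3.2} {s3.3} (out.j = stage outer ports)
through beta, on inputs (s2, s4, s3, s1): {out.1} {out.2} {out.3} {s1.1, s1.3} {s1.2} {s2.1, s4.2, s4.3} {s2.2} {s2.3} {s3.1} {s3.2} {s3.3} {s4.1} (out.j = stage outer ports)


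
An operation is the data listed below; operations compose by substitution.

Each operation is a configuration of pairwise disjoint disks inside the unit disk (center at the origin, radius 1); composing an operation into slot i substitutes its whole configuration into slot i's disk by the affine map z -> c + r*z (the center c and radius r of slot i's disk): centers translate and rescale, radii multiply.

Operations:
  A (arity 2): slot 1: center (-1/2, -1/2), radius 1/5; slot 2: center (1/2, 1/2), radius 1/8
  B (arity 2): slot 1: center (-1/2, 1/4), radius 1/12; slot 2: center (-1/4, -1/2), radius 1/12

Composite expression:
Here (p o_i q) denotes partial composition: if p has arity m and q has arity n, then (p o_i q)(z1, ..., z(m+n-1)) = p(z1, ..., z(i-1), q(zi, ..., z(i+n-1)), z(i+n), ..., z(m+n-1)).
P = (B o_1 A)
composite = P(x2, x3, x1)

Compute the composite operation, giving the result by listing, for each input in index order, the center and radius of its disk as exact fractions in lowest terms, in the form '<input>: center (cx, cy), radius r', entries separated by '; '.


x1: center (-1/4, -1/2), radius 1/12; x2: center (-13/24, 5/24), radius 1/60; x3: center (-11/24, 7/24), radius 1/96

Below B, radii multiply path by path; the x-disk centers shift.
x2: after 2 affine steps, its disk has center (-13/24, 5/24), radius 1/60
x3: after 2 affine steps, its disk has center (-11/24, 7/24), radius 1/96
x1: after 1 affine step, its disk has center (-1/4, -1/2), radius 1/12


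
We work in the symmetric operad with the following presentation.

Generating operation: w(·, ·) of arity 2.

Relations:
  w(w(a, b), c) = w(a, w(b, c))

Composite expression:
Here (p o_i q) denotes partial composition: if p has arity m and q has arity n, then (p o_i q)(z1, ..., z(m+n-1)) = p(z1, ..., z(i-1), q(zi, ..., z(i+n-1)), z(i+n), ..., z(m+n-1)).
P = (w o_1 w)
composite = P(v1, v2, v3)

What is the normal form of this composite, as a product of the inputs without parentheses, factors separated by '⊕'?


v1 ⊕ v2 ⊕ v3


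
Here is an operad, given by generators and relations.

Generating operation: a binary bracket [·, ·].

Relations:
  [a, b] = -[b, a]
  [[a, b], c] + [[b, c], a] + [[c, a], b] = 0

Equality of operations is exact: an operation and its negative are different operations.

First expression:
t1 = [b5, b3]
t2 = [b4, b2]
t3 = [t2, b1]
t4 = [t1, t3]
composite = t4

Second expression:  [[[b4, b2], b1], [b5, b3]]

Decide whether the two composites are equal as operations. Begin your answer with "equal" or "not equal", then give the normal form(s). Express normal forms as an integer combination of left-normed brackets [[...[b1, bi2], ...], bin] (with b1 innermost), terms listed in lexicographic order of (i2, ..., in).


not equal; first: [[[[b1, b2], b4], b3], b5] - [[[[b1, b2], b4], b5], b3] - [[[[b1, b4], b2], b3], b5] + [[[[b1, b4], b2], b5], b3]; second: -[[[[b1, b2], b4], b3], b5] + [[[[b1, b2], b4], b5], b3] + [[[[b1, b4], b2], b3], b5] - [[[[b1, b4], b2], b5], b3]

The first expression, normalized: [[[[b1, b2], b4], b3], b5] - [[[[b1, b2], b4], b5], b3] - [[[[b1, b4], b2], b3], b5] + [[[[b1, b4], b2], b5], b3]
The second expression, normalized: -[[[[b1, b2], b4], b3], b5] + [[[[b1, b2], b4], b5], b3] + [[[[b1, b4], b2], b3], b5] - [[[[b1, b4], b2], b5], b3]
The forms do not match — not equal.


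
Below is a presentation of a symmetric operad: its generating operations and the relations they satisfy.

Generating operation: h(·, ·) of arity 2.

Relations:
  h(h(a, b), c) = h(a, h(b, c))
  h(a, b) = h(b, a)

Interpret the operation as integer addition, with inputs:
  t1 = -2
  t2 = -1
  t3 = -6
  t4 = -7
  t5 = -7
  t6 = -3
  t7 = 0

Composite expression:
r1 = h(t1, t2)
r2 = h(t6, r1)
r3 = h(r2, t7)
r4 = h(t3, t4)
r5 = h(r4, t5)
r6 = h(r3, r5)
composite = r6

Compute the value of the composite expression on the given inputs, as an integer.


-26

h(t1, t2) = -3
h(t6, h(t1, t2)) = -6
h(h(t6, h(t1, t2)), t7) = -6
h(t3, t4) = -13
h(h(t3, t4), t5) = -20
h(h(h(t6, h(t1, t2)), t7), h(h(t3, t4), t5)) = -26


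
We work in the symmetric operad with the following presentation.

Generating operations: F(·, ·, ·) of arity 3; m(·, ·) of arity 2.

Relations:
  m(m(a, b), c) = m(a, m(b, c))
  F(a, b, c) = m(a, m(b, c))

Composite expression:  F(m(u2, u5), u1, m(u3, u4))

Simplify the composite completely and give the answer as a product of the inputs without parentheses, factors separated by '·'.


u2 · u5 · u1 · u3 · u4

Under associativity of F, the answer is the u's in reading order.
m(u2, u5) linearizes to u2 · u5
m(u3, u4) linearizes to u3 · u4
F(m(u2, u5), u1, m(u3, u4)) linearizes to u2 · u5 · u1 · u3 · u4


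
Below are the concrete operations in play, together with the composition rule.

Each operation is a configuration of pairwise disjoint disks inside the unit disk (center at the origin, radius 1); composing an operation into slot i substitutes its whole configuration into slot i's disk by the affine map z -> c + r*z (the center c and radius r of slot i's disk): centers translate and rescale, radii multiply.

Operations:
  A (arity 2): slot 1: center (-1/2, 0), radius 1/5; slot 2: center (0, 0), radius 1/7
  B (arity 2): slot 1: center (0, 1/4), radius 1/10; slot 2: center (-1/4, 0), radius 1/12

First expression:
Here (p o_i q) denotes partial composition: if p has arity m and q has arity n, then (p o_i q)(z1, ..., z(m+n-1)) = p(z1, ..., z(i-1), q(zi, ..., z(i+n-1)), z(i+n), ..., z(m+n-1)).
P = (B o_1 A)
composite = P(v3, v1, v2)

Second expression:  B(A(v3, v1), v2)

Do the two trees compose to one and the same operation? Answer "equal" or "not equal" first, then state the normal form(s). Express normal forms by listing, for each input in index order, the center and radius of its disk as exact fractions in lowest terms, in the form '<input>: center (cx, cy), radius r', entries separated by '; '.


equal; the common form is v1: center (0, 1/4), radius 1/70; v2: center (-1/4, 0), radius 1/12; v3: center (-1/20, 1/4), radius 1/50


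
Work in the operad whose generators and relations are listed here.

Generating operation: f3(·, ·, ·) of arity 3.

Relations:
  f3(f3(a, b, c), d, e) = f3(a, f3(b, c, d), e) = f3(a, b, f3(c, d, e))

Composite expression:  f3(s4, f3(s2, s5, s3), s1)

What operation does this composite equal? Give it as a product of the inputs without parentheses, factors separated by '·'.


Associativity of f3 dissolves the nesting; only the s-input order survives.
f3(s2, s5, s3) unparenthesizes to s2 · s5 · s3
f3(s4, f3(s2, s5, s3), s1) unparenthesizes to s4 · s2 · s5 · s3 · s1

s4 · s2 · s5 · s3 · s1


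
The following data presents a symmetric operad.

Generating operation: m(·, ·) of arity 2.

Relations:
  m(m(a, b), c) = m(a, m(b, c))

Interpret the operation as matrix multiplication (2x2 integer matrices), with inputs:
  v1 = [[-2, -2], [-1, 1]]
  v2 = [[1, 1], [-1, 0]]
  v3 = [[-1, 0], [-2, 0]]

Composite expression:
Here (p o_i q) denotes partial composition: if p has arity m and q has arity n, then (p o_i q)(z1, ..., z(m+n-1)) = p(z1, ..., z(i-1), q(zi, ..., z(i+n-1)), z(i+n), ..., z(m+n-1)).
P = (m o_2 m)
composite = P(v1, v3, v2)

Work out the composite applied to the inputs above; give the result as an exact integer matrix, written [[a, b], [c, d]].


[[6, 6], [-1, -1]]

m(v3, v2) = [[-1, -1], [-2, -2]]
m(v1, m(v3, v2)) = [[6, 6], [-1, -1]]


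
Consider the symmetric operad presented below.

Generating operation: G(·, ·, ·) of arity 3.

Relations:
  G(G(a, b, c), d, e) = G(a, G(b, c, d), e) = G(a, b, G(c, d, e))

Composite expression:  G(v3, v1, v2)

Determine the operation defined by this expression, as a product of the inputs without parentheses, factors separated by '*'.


v3 * v1 * v2

Associativity of G dissolves the nesting; only the v-input order survives.
G(v3, v1, v2) reduces to v3 * v1 * v2


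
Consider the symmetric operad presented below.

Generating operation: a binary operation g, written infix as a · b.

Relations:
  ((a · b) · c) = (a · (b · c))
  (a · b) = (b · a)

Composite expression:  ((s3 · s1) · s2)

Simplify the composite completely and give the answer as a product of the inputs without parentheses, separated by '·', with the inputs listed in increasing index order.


s1 · s2 · s3


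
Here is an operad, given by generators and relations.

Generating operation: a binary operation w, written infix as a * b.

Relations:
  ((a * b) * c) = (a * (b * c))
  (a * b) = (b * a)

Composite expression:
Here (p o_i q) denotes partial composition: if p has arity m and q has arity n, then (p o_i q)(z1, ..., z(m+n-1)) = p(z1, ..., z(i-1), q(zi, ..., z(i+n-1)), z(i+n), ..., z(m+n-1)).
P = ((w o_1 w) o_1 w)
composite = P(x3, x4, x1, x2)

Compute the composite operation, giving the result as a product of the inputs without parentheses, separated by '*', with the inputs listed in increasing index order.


x1 * x2 * x3 * x4


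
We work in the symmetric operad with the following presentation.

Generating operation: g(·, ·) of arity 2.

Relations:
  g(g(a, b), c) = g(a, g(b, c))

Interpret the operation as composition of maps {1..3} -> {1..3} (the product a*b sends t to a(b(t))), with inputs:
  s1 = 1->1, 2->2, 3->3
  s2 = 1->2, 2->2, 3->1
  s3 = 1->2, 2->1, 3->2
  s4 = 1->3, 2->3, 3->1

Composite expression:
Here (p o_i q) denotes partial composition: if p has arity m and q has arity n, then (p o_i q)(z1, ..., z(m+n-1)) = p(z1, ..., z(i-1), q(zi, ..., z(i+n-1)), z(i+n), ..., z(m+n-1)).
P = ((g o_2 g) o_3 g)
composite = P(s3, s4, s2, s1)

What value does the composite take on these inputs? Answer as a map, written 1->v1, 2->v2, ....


g(s2, s1) = 1->2, 2->2, 3->1
g(s4, g(s2, s1)) = 1->3, 2->3, 3->3
g(s3, g(s4, g(s2, s1))) = 1->2, 2->2, 3->2

1->2, 2->2, 3->2


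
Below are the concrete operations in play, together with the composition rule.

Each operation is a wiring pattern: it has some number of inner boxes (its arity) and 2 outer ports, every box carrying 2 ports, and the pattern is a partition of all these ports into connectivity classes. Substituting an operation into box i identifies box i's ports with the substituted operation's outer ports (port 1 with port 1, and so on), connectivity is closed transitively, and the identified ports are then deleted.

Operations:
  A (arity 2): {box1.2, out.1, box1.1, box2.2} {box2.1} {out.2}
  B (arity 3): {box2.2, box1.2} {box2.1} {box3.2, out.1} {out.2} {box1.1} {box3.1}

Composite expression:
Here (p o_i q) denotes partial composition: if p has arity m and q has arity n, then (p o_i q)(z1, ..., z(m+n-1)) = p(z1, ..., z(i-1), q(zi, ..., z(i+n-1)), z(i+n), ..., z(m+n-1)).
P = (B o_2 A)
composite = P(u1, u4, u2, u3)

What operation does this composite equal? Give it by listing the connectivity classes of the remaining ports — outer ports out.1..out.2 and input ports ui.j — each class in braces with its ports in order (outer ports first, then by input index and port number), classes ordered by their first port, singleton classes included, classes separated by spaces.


{out.1, u3.2} {out.2} {u1.1} {u1.2} {u2.1} {u2.2, u4.1, u4.2} {u3.1}


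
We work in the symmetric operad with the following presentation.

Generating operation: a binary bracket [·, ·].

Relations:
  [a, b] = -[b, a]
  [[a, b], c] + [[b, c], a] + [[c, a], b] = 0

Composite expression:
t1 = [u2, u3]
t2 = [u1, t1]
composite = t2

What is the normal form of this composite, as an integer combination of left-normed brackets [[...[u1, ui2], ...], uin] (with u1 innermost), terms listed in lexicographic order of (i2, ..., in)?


[[u1, u2], u3] - [[u1, u3], u2]

Expand each bracket as ab - ba; the u1-initial words give the coefficients.
Composite bracket: [u1, [u2, u3]]
Full expansion: 4 signed words from ab - ba (2^2 = 4).
Keep just the words that open with u1:
  u1u2u3 (sign +1) contributes +[[u1, u2], u3]
  u1u3u2 (sign -1) contributes -[[u1, u3], u2]


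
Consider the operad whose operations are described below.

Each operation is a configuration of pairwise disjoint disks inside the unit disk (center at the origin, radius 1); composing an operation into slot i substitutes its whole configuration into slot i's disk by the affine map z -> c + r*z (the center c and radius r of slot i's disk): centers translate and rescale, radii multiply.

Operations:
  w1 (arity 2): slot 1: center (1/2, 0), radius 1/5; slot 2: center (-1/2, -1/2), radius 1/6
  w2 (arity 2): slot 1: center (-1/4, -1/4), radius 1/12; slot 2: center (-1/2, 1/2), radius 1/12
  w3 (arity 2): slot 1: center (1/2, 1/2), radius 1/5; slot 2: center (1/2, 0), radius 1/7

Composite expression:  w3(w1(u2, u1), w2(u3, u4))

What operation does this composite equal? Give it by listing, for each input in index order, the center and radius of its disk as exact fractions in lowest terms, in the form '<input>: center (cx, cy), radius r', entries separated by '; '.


u1: center (2/5, 2/5), radius 1/30; u2: center (3/5, 1/2), radius 1/25; u3: center (13/28, -1/28), radius 1/84; u4: center (3/7, 1/14), radius 1/84

Affine substitution under w3: radii multiply and u-centers shift.
input u2: composing its 2 substitution steps yields center (3/5, 1/2), radius 1/25
input u1: composing its 2 substitution steps yields center (2/5, 2/5), radius 1/30
input u3: composing its 2 substitution steps yields center (13/28, -1/28), radius 1/84
input u4: composing its 2 substitution steps yields center (3/7, 1/14), radius 1/84


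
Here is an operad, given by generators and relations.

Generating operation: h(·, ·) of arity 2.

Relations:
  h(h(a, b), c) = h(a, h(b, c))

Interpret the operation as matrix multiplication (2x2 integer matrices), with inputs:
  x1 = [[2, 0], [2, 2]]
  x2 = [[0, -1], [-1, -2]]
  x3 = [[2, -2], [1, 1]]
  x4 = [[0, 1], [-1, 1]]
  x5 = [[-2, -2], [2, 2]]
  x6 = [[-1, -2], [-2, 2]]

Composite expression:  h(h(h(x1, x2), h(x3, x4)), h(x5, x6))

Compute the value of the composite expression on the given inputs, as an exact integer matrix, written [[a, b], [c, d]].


[[36, 0], [84, 0]]


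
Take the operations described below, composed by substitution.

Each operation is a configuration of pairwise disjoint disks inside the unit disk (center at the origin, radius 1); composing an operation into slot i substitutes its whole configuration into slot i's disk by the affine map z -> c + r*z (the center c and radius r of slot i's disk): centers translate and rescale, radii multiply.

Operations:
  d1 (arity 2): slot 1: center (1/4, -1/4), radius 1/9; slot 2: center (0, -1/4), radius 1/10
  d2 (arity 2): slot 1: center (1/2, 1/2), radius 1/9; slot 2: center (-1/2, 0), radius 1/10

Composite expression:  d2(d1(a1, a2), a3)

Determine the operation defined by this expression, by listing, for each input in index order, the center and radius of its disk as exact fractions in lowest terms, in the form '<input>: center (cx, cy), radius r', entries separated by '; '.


a1: center (19/36, 17/36), radius 1/81; a2: center (1/2, 17/36), radius 1/90; a3: center (-1/2, 0), radius 1/10

Below d2, radii multiply path by path; the a-disk centers shift.
input a1: applying the 2 nested substitutions gives center (19/36, 17/36), radius 1/81
input a2: applying the 2 nested substitutions gives center (1/2, 17/36), radius 1/90
input a3: applying the 1 nested substitution gives center (-1/2, 0), radius 1/10


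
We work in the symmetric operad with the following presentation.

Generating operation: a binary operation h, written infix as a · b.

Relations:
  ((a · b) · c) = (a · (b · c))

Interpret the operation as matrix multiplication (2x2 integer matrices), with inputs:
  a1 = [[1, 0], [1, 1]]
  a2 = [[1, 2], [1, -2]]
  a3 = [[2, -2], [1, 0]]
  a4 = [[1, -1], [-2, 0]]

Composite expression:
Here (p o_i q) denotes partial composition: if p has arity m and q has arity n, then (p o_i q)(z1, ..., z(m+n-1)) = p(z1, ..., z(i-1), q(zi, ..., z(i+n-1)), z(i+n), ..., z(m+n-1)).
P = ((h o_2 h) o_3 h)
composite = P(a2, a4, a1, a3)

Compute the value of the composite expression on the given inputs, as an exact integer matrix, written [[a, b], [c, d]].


(a1 · a3) = [[2, -2], [3, -2]]
(a4 · (a1 · a3)) = [[-1, 0], [-4, 4]]
(a2 · (a4 · (a1 · a3))) = [[-9, 8], [7, -8]]

[[-9, 8], [7, -8]]


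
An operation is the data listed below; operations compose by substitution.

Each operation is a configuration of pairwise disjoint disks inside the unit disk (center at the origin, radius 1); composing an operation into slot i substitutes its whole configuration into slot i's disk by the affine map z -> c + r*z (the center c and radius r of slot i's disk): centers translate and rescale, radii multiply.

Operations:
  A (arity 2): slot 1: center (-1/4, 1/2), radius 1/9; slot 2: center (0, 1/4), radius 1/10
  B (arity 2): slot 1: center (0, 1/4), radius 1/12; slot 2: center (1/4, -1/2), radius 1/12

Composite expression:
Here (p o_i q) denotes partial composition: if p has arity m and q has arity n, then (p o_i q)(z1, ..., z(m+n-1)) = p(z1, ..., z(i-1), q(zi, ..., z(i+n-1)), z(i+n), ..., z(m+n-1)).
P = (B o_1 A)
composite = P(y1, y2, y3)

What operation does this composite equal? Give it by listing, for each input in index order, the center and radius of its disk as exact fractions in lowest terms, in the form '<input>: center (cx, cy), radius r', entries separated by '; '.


y1: center (-1/48, 7/24), radius 1/108; y2: center (0, 13/48), radius 1/120; y3: center (1/4, -1/2), radius 1/12

Affine substitution under B: radii multiply and y-centers shift.
y1: after 2 affine steps, its disk has center (-1/48, 7/24), radius 1/108
y2: after 2 affine steps, its disk has center (0, 13/48), radius 1/120
y3: after 1 affine step, its disk has center (1/4, -1/2), radius 1/12


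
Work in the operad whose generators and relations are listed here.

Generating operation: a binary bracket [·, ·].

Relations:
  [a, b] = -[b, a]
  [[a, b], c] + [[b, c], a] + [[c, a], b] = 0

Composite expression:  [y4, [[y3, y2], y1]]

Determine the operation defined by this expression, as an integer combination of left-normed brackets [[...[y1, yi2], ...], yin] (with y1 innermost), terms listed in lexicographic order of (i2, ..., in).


In the tensor algebra, words opening y1 carry the y1-anchored form.
Composite bracket: [y4, [[y3, y2], y1]]
Under [a, b] = ab - ba we get 8 signed associative words (2^3 = 8).
Coefficients come from the y1-initial words:
  y1y2y3y4 (sign -1) contributes -[[[y1, y2], y3], y4]
  y1y3y2y4 (sign +1) contributes +[[[y1, y3], y2], y4]

-[[[y1, y2], y3], y4] + [[[y1, y3], y2], y4]


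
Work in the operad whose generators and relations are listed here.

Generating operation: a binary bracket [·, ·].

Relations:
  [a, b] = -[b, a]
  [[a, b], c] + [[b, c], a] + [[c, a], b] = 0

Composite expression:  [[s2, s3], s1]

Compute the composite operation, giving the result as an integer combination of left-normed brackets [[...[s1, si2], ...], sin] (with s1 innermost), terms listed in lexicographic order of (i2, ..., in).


-[[s1, s2], s3] + [[s1, s3], s2]


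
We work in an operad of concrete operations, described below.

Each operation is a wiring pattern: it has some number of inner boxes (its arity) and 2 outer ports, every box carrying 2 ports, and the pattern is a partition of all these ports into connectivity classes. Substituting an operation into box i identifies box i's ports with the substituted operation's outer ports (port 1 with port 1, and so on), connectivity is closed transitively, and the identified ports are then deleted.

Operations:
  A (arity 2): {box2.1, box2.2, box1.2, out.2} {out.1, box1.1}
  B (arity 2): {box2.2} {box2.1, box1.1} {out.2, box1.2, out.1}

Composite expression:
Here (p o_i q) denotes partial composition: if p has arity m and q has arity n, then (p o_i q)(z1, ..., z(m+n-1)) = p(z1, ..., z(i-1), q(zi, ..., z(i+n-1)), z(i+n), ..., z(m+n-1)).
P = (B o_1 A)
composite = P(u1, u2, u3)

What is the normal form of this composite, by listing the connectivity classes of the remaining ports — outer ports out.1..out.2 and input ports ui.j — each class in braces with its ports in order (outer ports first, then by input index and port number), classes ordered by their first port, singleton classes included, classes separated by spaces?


{out.1, out.2, u1.2, u2.1, u2.2} {u1.1, u3.1} {u3.2}

Treat the ports identified at B as solder joints: merge, then drop.
the subtree at A composes to {out.1, u1.1} {out.2, u1.2, u2.1, u2.2} on (u1, u2); out.j = own outer ports
the subtree at B composes to {out.1, out.2, u1.2, u2.1, u2.2} {u1.1, u3.1} {u3.2} on (u1, u2, u3); out.j = own outer ports


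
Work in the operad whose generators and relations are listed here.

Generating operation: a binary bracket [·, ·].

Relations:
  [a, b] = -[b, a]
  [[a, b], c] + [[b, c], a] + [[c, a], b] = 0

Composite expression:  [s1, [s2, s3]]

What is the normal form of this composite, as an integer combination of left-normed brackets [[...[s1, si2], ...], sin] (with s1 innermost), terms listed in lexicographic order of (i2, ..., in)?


[[s1, s2], s3] - [[s1, s3], s2]


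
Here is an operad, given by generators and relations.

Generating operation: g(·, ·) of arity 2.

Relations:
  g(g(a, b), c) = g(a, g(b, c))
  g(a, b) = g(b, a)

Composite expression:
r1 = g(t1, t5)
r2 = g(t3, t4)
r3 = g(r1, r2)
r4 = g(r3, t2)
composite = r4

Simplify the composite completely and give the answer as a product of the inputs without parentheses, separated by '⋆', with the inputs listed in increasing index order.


t1 ⋆ t2 ⋆ t3 ⋆ t4 ⋆ t5

Shape and order are irrelevant to g; the t-input set decides.
g(t1, t5) reduces to t1 ⋆ t5
g(t3, t4) reduces to t3 ⋆ t4
g(g(t1, t5), g(t3, t4)) reduces to t1 ⋆ t5 ⋆ t3 ⋆ t4
g(g(g(t1, t5), g(t3, t4)), t2) reduces to t1 ⋆ t5 ⋆ t3 ⋆ t4 ⋆ t2
rearranged into index order: t1 ⋆ t2 ⋆ t3 ⋆ t4 ⋆ t5


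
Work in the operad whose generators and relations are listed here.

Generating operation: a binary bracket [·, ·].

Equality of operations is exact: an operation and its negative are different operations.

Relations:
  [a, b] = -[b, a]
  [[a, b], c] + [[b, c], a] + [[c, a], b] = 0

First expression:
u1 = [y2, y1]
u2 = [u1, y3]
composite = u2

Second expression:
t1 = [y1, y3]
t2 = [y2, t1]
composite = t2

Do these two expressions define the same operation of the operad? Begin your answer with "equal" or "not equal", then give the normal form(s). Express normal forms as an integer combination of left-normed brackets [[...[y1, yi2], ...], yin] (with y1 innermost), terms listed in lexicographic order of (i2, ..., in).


not equal: they reduce to -[[y1, y2], y3] and -[[y1, y3], y2]

In normal form, the first expression is -[[y1, y2], y3]
In normal form, the second expression is -[[y1, y3], y2]
The normal forms differ: not equal.


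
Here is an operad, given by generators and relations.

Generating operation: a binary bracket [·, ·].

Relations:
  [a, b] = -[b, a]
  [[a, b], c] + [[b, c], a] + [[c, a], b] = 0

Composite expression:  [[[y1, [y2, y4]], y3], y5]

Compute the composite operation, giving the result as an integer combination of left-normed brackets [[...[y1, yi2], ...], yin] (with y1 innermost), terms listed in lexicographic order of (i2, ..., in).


Left-normed coefficients sit on the y1-initial expansion words.
Composite bracket: [[[y1, [y2, y4]], y3], y5]
Under [a, b] = ab - ba we get 16 signed associative words (2^4 = 16).
The y1-initial words carry the normal form:
  from y1y2y4y3y5, sign +1: term +[[[[y1, y2], y4], y3], y5]
  from y1y4y2y3y5, sign -1: term -[[[[y1, y4], y2], y3], y5]

[[[[y1, y2], y4], y3], y5] - [[[[y1, y4], y2], y3], y5]


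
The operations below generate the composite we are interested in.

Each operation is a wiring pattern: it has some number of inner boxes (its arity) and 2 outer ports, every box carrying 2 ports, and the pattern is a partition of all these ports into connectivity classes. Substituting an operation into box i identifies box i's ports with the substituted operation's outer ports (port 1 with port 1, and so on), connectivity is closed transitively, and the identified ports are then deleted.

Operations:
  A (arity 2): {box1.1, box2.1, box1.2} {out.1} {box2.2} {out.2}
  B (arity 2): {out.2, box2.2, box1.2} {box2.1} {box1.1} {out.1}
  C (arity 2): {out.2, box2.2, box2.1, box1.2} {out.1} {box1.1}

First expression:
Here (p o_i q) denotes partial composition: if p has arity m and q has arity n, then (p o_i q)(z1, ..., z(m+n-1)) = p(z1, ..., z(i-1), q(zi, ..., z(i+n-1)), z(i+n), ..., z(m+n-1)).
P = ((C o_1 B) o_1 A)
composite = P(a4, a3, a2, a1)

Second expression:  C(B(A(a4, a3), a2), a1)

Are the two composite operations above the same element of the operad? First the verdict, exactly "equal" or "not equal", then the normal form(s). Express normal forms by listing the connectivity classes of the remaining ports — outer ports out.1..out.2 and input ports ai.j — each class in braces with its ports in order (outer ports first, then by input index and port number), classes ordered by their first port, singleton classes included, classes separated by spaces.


equal — both sides give {out.1} {out.2, a1.1, a1.2, a2.2} {a2.1} {a3.1, a4.1, a4.2} {a3.2}

The first expression, normalized: {out.1} {out.2, a1.1, a1.2, a2.2} {a2.1} {a3.1, a4.1, a4.2} {a3.2}
The second expression, normalized: {out.1} {out.2, a1.1, a1.2, a2.2} {a2.1} {a3.1, a4.1, a4.2} {a3.2}
Same normal form: equal.


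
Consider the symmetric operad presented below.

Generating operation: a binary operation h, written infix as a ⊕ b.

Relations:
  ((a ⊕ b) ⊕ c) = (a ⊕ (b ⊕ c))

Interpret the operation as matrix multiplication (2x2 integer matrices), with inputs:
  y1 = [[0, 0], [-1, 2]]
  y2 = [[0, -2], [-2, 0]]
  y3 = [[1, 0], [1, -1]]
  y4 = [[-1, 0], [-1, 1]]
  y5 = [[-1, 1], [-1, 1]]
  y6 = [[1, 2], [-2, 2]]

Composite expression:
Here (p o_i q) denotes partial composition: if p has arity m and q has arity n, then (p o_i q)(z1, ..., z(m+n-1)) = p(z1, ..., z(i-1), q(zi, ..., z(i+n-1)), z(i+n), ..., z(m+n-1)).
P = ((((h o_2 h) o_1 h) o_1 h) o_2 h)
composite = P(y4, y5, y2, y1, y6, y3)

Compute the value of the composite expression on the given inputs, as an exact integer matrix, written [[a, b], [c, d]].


[[6, 4], [0, 0]]

(y5 ⊕ y2) = [[-2, 2], [-2, 2]]
(y4 ⊕ (y5 ⊕ y2)) = [[2, -2], [0, 0]]
((y4 ⊕ (y5 ⊕ y2)) ⊕ y1) = [[2, -4], [0, 0]]
(y6 ⊕ y3) = [[3, -2], [0, -2]]
(((y4 ⊕ (y5 ⊕ y2)) ⊕ y1) ⊕ (y6 ⊕ y3)) = [[6, 4], [0, 0]]


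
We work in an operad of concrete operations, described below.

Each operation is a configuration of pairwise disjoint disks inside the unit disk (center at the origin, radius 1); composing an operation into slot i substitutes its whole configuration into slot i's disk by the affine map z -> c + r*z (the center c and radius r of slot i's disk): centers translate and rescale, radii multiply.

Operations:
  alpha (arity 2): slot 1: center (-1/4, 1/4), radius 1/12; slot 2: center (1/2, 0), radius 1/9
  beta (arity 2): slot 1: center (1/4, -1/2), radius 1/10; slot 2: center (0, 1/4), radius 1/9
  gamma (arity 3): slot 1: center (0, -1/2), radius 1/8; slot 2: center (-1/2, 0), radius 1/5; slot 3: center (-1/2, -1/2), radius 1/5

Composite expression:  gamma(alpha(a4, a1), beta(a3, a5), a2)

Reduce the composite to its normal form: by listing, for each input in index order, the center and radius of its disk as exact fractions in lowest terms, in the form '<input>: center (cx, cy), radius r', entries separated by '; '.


a1: center (1/16, -1/2), radius 1/72; a2: center (-1/2, -1/2), radius 1/5; a3: center (-9/20, -1/10), radius 1/50; a4: center (-1/32, -15/32), radius 1/96; a5: center (-1/2, 1/20), radius 1/45

Follow each a-input down from gamma: c' goes to c + r*c', radius to r*r'.
for a4, the 2-step affine chain lands on center (-1/32, -15/32), radius 1/96
for a1, the 2-step affine chain lands on center (1/16, -1/2), radius 1/72
for a3, the 2-step affine chain lands on center (-9/20, -1/10), radius 1/50
for a5, the 2-step affine chain lands on center (-1/2, 1/20), radius 1/45
for a2, the 1-step affine chain lands on center (-1/2, -1/2), radius 1/5


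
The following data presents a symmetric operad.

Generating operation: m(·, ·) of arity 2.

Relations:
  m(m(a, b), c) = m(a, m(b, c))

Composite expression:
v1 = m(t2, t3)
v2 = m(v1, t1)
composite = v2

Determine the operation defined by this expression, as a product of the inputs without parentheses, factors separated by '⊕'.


t2 ⊕ t3 ⊕ t1

All parenthesizations of m agree; list the t-inputs left to right.
m(t2, t3) linearizes to t2 ⊕ t3
m(m(t2, t3), t1) linearizes to t2 ⊕ t3 ⊕ t1


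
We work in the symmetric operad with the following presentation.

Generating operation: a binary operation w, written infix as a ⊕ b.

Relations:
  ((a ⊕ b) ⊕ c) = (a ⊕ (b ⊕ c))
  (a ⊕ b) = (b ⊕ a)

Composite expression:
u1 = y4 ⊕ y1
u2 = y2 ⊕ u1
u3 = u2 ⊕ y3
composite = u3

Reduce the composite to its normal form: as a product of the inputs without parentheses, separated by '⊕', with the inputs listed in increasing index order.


y1 ⊕ y2 ⊕ y3 ⊕ y4

Shape and order are irrelevant to w; the y-input set decides.
(y4 ⊕ y1) linearizes to y4 ⊕ y1
(y2 ⊕ (y4 ⊕ y1)) linearizes to y2 ⊕ y4 ⊕ y1
((y2 ⊕ (y4 ⊕ y1)) ⊕ y3) linearizes to y2 ⊕ y4 ⊕ y1 ⊕ y3
putting the inputs in ascending order: y1 ⊕ y2 ⊕ y3 ⊕ y4


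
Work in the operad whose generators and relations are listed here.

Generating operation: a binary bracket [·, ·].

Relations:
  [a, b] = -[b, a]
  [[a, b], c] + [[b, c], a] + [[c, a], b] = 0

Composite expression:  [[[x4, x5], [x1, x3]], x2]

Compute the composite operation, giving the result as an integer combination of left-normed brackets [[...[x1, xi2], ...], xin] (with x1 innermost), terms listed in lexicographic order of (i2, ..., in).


-[[[[x1, x3], x4], x5], x2] + [[[[x1, x3], x5], x4], x2]


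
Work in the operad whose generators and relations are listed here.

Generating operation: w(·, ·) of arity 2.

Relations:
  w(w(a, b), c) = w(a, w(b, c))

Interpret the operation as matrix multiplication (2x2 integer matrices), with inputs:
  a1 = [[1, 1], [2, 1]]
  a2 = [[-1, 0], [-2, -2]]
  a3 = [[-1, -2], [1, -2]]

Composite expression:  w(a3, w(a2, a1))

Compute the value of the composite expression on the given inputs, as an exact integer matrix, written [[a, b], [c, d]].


w(a2, a1) = [[-1, -1], [-6, -4]]
w(a3, w(a2, a1)) = [[13, 9], [11, 7]]

[[13, 9], [11, 7]]


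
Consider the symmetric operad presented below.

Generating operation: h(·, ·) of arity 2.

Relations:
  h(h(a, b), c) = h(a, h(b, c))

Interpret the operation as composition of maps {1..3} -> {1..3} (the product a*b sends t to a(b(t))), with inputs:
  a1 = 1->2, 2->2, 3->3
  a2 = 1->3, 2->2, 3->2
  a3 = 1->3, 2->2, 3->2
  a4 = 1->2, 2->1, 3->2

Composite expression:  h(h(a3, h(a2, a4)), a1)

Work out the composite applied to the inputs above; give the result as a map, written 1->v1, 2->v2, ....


1->2, 2->2, 3->2

h(a2, a4) = 1->2, 2->3, 3->2
h(a3, h(a2, a4)) = 1->2, 2->2, 3->2
h(h(a3, h(a2, a4)), a1) = 1->2, 2->2, 3->2


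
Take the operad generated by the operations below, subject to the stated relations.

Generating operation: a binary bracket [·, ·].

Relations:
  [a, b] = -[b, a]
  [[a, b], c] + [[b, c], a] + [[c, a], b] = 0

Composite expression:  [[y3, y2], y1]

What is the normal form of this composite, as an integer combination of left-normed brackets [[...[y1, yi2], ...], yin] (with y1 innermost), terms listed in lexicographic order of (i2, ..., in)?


[[y1, y2], y3] - [[y1, y3], y2]


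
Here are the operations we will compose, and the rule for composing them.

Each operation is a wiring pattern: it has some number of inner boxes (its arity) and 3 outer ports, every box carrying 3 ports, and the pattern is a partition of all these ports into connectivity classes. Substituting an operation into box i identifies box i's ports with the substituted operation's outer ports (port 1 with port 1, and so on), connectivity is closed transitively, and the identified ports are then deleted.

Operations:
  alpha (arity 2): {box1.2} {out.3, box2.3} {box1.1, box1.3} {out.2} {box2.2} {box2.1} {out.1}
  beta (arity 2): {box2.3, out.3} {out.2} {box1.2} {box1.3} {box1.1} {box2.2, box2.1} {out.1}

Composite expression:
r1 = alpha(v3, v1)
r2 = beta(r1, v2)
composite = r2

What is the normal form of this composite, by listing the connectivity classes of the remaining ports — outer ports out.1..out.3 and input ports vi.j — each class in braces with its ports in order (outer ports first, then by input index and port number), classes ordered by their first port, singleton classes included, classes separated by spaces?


{out.1} {out.2} {out.3, v2.3} {v1.1} {v1.2} {v1.3} {v2.1, v2.2} {v3.1, v3.3} {v3.2}

After gluing at beta, chains via deleted ports link the v-ports.
through alpha, on inputs (v3, v1): {out.1} {out.2} {out.3, v1.3} {v1.1} {v1.2} {v3.1, v3.3} {v3.2} (out.j = stage outer ports)
through beta, on inputs (v3, v1, v2): {out.1} {out.2} {out.3, v2.3} {v1.1} {v1.2} {v1.3} {v2.1, v2.2} {v3.1, v3.3} {v3.2} (out.j = stage outer ports)


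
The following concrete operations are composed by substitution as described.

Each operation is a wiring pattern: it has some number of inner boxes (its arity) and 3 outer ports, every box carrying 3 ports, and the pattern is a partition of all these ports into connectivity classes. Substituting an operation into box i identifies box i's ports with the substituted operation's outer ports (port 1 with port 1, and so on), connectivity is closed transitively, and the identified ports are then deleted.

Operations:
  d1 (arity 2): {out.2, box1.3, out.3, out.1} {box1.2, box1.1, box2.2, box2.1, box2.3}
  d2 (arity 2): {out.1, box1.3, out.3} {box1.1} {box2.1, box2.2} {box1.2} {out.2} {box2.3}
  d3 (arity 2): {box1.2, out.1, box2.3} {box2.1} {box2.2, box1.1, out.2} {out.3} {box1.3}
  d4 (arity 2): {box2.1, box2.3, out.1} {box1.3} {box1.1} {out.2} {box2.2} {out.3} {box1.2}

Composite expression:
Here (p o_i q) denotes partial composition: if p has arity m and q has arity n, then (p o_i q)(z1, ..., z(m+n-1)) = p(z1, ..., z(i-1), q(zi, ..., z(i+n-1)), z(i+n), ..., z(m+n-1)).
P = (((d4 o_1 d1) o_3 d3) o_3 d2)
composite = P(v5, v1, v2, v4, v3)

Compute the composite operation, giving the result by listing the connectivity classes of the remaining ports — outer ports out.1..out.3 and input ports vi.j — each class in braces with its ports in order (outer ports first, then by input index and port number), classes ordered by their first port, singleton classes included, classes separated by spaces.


{out.1, v3.3} {out.2} {out.3} {v1.1, v1.2, v1.3, v5.1, v5.2} {v2.1} {v2.2} {v2.3, v3.2} {v3.1} {v4.1, v4.2} {v4.3} {v5.3}

Reachability decides: close wires over d4-identified ports.
the subtree at d1 composes to {out.1, out.2, out.3, v5.3} {v1.1, v1.2, v1.3, v5.1, v5.2} on (v5, v1); out.j = own outer ports
the subtree at d2 composes to {out.1, out.3, v2.3} {out.2} {v2.1} {v2.2} {v4.1, v4.2} {v4.3} on (v2, v4); out.j = own outer ports
the subtree at d3 composes to {out.1, v3.3} {out.2, v2.3, v3.2} {out.3} {v2.1} {v2.2} {v3.1} {v4.1, v4.2} {v4.3} on (v2, v4, v3); out.j = own outer ports
the subtree at d4 composes to {out.1, v3.3} {out.2} {out.3} {v1.1, v1.2, v1.3, v5.1, v5.2} {v2.1} {v2.2} {v2.3, v3.2} {v3.1} {v4.1, v4.2} {v4.3} {v5.3} on (v5, v1, v2, v4, v3); out.j = own outer ports


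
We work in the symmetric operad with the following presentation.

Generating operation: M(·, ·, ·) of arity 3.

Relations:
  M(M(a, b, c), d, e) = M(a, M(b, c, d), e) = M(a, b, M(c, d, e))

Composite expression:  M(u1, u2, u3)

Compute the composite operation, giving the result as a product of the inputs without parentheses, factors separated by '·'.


u1 · u2 · u3

All parenthesizations of M agree; list the u-inputs left to right.
M(u1, u2, u3) collapses to u1 · u2 · u3


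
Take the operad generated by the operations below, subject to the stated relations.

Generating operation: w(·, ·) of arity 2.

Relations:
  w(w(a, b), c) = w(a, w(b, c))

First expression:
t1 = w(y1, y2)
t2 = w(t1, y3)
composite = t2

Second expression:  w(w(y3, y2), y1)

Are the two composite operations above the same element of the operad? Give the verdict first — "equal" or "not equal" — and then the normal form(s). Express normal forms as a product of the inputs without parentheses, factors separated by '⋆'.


not equal — first y1 ⋆ y2 ⋆ y3, second y3 ⋆ y2 ⋆ y1

Reducing the first expression gives y1 ⋆ y2 ⋆ y3
Reducing the second expression gives y3 ⋆ y2 ⋆ y1
They disagree, so not equal.


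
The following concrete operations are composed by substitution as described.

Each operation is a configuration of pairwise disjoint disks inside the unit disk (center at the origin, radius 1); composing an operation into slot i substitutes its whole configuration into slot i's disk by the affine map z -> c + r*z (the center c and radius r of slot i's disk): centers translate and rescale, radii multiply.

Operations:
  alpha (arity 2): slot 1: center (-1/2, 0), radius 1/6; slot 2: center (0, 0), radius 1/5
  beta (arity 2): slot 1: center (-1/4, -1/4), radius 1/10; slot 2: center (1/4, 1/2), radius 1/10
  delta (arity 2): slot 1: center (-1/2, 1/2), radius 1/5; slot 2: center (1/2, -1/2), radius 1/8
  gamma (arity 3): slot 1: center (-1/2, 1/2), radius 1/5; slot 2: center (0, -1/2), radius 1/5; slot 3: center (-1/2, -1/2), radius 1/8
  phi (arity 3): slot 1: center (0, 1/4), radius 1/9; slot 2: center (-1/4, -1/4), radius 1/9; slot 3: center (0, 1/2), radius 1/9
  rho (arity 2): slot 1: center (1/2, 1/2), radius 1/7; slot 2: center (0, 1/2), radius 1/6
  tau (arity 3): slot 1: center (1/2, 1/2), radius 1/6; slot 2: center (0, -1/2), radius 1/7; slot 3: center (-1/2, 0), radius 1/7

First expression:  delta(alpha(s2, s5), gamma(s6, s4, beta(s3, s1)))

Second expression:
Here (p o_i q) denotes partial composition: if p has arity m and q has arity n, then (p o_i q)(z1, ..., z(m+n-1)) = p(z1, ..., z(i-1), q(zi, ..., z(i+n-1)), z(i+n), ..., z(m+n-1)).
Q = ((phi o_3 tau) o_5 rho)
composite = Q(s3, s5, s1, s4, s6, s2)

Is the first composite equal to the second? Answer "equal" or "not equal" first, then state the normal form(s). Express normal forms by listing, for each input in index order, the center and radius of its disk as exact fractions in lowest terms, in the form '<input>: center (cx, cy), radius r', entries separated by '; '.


not equal; the first gives s1: center (113/256, -71/128), radius 1/640; s2: center (-3/5, 1/2), radius 1/30; s3: center (111/256, -145/256), radius 1/640; s4: center (1/2, -9/16), radius 1/40; s5: center (-1/2, 1/2), radius 1/25; s6: center (7/16, -7/16), radius 1/40 and the second s1: center (1/18, 5/9), radius 1/54; s2: center (-1/18, 32/63), radius 1/378; s3: center (0, 1/4), radius 1/9; s4: center (0, 4/9), radius 1/63; s5: center (-1/4, -1/4), radius 1/9; s6: center (-1/21, 32/63), radius 1/441

Reducing the first expression gives s1: center (113/256, -71/128), radius 1/640; s2: center (-3/5, 1/2), radius 1/30; s3: center (111/256, -145/256), radius 1/640; s4: center (1/2, -9/16), radius 1/40; s5: center (-1/2, 1/2), radius 1/25; s6: center (7/16, -7/16), radius 1/40
Reducing the second expression gives s1: center (1/18, 5/9), radius 1/54; s2: center (-1/18, 32/63), radius 1/378; s3: center (0, 1/4), radius 1/9; s4: center (0, 4/9), radius 1/63; s5: center (-1/4, -1/4), radius 1/9; s6: center (-1/21, 32/63), radius 1/441
Different reductions; not equal.
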